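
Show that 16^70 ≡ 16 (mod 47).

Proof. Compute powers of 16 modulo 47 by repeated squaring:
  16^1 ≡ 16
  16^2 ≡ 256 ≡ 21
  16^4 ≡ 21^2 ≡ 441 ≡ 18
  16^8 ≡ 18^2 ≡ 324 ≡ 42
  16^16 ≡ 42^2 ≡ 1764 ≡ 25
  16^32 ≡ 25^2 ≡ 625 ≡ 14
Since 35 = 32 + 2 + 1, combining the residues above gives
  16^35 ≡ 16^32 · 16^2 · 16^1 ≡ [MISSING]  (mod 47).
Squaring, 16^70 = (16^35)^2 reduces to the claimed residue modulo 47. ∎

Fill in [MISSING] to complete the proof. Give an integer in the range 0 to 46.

4

Multiply the listed residues: 14 · 21 · 16 = 294 → 4704.
Reducing modulo 47: 4704 = 100·47 + 4, so 16^35 ≡ 4.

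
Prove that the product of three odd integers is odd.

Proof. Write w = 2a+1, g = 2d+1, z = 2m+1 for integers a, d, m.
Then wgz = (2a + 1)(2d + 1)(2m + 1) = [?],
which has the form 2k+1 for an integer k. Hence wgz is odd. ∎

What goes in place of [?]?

2(4adm + 2ad + 2am + a + 2dm + d + m) + 1

(2a + 1)(2d + 1)(2m + 1) = 8adm + 4ad + 4am + 2a + 4dm + 2d + 2m + 1
= 2(4adm + 2ad + 2am + a + 2dm + d + m) + 1.
Since 4adm + 2ad + 2am + a + 2dm + d + m is an integer, the product is of the form 2k+1 for an integer k.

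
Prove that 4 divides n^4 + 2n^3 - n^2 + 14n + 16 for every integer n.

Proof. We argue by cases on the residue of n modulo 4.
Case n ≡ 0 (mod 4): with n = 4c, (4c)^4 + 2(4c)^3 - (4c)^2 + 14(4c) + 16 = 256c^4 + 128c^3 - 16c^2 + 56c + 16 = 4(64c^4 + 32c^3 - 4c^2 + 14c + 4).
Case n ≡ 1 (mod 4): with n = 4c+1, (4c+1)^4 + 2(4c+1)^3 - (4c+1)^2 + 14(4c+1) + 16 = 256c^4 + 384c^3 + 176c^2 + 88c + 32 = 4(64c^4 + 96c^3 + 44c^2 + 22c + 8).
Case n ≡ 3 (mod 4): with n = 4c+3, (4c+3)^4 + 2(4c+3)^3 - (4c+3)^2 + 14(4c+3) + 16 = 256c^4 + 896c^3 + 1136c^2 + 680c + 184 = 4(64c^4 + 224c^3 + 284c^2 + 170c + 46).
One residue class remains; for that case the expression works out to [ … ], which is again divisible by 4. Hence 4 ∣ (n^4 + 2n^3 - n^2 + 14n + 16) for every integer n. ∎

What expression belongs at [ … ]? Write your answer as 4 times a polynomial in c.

Only n ≡ 2 (mod 4) is unaccounted for. Put n = 4c+2:
(4c+2)^4 + 2(4c+2)^3 - (4c+2)^2 + 14(4c+2) + 16 expands to 256c^4 + 640c^3 + 560c^2 + 264c + 72,
and factoring out 4 leaves 4(64c^4 + 160c^3 + 140c^2 + 66c + 18).

4(64c^4 + 160c^3 + 140c^2 + 66c + 18)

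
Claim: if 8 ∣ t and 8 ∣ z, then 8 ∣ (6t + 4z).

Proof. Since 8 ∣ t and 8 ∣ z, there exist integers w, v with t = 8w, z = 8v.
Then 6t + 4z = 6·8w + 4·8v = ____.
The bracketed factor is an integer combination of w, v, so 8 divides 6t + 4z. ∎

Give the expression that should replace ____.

8(4v + 6w)

Pull the common 8 out of every term: 6·8w + 4·8v = 8(4v + 6w).
4v + 6w is an integer, which exhibits the divisibility.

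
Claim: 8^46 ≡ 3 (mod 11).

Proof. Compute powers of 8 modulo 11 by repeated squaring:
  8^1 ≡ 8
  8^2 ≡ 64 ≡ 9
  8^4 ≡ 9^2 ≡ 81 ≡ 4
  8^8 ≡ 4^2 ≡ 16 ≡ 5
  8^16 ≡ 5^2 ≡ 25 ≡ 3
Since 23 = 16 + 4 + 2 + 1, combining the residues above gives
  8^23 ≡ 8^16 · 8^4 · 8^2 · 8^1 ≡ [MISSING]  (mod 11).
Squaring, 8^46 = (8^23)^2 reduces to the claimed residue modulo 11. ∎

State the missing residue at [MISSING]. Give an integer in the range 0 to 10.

8^16 · 8^4 · 8^2 · 8^1 ≡ 3 · 4 · 9 · 8 = 864.
864 mod 11 = 6, so 8^23 ≡ 6 (mod 11).

6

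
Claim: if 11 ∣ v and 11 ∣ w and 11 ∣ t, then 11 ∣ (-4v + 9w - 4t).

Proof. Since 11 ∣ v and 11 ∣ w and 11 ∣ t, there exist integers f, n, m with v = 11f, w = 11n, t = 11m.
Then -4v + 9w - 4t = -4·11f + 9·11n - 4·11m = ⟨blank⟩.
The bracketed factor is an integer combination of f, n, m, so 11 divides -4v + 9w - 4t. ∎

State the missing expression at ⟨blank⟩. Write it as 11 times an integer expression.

11(-4f - 4m + 9n)

Pull the common 11 out of every term: -4·11f + 9·11n - 4·11m = 11(-4f - 4m + 9n).
-4f - 4m + 9n is an integer, which exhibits the divisibility.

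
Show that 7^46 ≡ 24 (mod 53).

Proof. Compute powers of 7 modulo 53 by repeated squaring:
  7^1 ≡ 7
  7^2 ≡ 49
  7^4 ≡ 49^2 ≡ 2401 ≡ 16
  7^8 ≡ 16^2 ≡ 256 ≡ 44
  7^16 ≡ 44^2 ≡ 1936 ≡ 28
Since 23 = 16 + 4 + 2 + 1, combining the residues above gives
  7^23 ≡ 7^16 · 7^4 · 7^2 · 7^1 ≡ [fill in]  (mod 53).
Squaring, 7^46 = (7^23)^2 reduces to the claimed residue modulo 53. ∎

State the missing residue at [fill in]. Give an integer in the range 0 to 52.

17

7^16 · 7^4 · 7^2 · 7^1 ≡ 28 · 16 · 49 · 7 = 153664.
153664 mod 53 = 17, so 7^23 ≡ 17 (mod 53).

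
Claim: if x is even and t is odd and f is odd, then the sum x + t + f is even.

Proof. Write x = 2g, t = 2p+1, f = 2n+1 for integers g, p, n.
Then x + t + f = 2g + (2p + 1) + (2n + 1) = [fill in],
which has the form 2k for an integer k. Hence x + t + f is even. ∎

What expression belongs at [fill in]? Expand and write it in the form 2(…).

2(g + n + p + 1)

2g + (2p + 1) + (2n + 1) = 2g + 2n + 2p + 2
= 2(g + n + p + 1).
Since g + n + p + 1 is an integer, the sum is of the form 2k for an integer k.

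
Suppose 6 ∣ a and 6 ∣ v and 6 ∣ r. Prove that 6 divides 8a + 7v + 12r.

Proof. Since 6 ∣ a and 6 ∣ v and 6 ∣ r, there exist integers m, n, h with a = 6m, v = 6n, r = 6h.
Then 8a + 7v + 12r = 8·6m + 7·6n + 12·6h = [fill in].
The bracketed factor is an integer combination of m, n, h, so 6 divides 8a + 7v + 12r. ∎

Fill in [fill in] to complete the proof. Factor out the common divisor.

6(12h + 8m + 7n)

Each term has a factor of 6: 8·6m + 7·6n + 12·6h = 6·(12h + 8m + 7n).
Since 12h + 8m + 7n is an integer, 6 ∣ (8a + 7v + 12r).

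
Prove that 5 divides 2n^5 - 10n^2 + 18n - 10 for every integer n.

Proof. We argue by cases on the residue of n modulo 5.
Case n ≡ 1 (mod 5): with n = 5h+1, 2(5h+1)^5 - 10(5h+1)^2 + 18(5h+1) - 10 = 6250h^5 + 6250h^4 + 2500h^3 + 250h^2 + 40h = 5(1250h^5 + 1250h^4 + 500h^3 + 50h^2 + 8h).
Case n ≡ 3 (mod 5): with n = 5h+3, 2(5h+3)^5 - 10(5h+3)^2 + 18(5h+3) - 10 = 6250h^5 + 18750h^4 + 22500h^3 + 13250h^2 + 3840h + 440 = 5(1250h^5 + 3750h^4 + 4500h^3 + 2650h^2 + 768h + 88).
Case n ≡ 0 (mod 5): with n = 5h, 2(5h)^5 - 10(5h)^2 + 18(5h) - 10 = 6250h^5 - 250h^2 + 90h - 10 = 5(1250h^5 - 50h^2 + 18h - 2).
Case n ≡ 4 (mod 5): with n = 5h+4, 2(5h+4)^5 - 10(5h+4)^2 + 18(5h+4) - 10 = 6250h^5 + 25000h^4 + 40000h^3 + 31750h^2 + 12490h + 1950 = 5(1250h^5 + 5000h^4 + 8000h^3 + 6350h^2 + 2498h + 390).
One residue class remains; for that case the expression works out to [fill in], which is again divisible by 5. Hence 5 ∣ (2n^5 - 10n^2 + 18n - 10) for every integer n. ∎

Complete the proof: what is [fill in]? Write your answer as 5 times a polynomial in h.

5(1250h^5 + 2500h^4 + 2000h^3 + 750h^2 + 138h + 10)

Only n ≡ 2 (mod 5) is unaccounted for. Put n = 5h+2:
2(5h+2)^5 - 10(5h+2)^2 + 18(5h+2) - 10 expands to 6250h^5 + 12500h^4 + 10000h^3 + 3750h^2 + 690h + 50,
and factoring out 5 leaves 5(1250h^5 + 2500h^4 + 2000h^3 + 750h^2 + 138h + 10).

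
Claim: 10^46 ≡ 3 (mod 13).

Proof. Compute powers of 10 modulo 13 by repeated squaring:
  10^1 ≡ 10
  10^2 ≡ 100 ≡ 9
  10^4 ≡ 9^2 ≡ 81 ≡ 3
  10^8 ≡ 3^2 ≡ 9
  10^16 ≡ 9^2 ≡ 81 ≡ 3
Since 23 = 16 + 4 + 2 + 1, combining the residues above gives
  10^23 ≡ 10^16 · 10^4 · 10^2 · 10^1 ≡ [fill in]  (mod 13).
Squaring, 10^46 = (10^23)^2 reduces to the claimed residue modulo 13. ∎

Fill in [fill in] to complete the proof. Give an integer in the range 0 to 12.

4

10^16 · 10^4 · 10^2 · 10^1 ≡ 3 · 3 · 9 · 10 = 810.
810 mod 13 = 4, so 10^23 ≡ 4 (mod 13).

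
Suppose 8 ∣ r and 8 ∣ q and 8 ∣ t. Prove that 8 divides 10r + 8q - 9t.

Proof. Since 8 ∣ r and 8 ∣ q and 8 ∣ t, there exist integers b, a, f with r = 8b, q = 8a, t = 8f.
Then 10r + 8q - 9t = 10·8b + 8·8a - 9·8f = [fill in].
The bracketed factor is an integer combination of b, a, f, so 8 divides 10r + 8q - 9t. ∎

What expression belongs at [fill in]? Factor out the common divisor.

Each term has a factor of 8: 10·8b + 8·8a - 9·8f = 8·(8a + 10b - 9f).
Since 8a + 10b - 9f is an integer, 8 ∣ (10r + 8q - 9t).

8(8a + 10b - 9f)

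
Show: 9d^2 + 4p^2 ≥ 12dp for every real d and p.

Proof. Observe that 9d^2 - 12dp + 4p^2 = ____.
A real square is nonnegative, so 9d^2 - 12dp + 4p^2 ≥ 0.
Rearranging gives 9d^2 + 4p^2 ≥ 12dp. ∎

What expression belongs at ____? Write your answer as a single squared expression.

(3d - 2p)^2

9d^2 - 12dp + 4p^2 is a perfect-square trinomial: the outer terms are (3d)^2 and (2p)^2, and the cross term is -2·3d·2p.
So 9d^2 - 12dp + 4p^2 = (3d - 2p)^2 ≥ 0.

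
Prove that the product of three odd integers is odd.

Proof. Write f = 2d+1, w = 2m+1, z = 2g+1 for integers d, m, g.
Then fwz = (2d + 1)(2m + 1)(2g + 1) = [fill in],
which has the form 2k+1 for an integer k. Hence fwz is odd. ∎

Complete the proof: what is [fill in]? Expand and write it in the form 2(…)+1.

Expanding: (2d + 1)(2m + 1)(2g + 1) = 8dgm + 4dg + 4dm + 2d + 4gm + 2g + 2m + 1.
Every term except the constant is even, so this is 2(4dgm + 2dg + 2dm + d + 2gm + g + m) + 1,
and 4dgm + 2dg + 2dm + d + 2gm + g + m ∈ ℤ gives the required form.

2(4dgm + 2dg + 2dm + d + 2gm + g + m) + 1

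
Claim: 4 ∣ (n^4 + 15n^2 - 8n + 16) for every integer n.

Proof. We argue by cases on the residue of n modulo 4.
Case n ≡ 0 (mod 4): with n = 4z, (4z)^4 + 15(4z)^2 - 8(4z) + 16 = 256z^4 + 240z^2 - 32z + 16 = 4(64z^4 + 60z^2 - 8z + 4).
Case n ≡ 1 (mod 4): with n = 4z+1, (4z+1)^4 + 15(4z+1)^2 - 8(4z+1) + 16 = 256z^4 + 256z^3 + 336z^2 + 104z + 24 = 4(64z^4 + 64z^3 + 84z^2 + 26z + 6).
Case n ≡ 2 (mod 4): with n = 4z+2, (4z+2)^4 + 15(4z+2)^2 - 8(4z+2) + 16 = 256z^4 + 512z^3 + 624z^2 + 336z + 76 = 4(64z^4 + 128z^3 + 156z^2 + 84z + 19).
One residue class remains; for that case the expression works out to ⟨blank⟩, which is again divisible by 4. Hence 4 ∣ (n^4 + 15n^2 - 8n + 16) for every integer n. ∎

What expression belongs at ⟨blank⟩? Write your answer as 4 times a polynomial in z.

4(64z^4 + 192z^3 + 276z^2 + 190z + 52)

The residues treated are {0, 1, 2}, so the missing case is n ≡ 3 (mod 4); write n = 4z+3.
Then (4z+3)^4 + 15(4z+3)^2 - 8(4z+3) + 16 = 256z^4 + 768z^3 + 1104z^2 + 760z + 208 = 4(64z^4 + 192z^3 + 276z^2 + 190z + 52).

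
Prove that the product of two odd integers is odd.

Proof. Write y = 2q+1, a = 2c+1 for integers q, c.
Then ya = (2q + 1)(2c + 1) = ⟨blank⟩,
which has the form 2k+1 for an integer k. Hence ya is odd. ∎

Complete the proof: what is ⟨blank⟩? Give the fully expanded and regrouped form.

2(2cq + c + q) + 1

Expanding: (2q + 1)(2c + 1) = 4cq + 2c + 2q + 1.
Every term except the constant is even, so this is 2(2cq + c + q) + 1,
and 2cq + c + q ∈ ℤ gives the required form.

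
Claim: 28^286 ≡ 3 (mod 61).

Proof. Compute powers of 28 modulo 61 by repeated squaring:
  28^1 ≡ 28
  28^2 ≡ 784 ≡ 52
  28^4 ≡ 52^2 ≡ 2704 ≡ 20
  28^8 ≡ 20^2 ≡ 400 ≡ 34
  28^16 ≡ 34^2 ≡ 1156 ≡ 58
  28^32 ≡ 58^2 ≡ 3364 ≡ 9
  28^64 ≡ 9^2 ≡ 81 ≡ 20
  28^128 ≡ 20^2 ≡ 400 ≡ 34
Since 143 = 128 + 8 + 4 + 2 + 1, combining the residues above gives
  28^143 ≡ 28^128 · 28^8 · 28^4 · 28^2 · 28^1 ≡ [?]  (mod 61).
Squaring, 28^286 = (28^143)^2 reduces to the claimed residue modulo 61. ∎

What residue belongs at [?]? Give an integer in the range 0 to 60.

Multiply the listed residues: 34 · 34 · 20 · 52 · 28 = 1156 → 23120 → 1202240 → 33662720.
Reducing modulo 61: 33662720 = 551847·61 + 53, so 28^143 ≡ 53.

53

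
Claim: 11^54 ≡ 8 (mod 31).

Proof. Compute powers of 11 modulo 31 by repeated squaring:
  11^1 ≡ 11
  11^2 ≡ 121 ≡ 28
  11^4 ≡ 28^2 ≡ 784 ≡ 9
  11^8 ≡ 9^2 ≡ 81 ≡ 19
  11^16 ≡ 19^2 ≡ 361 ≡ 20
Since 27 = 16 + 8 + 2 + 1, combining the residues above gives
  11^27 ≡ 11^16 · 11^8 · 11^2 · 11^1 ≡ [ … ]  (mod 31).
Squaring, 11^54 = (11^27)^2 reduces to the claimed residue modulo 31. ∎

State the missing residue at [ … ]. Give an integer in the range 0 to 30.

Multiply the listed residues: 20 · 19 · 28 · 11 = 380 → 10640 → 117040.
Reducing modulo 31: 117040 = 3775·31 + 15, so 11^27 ≡ 15.

15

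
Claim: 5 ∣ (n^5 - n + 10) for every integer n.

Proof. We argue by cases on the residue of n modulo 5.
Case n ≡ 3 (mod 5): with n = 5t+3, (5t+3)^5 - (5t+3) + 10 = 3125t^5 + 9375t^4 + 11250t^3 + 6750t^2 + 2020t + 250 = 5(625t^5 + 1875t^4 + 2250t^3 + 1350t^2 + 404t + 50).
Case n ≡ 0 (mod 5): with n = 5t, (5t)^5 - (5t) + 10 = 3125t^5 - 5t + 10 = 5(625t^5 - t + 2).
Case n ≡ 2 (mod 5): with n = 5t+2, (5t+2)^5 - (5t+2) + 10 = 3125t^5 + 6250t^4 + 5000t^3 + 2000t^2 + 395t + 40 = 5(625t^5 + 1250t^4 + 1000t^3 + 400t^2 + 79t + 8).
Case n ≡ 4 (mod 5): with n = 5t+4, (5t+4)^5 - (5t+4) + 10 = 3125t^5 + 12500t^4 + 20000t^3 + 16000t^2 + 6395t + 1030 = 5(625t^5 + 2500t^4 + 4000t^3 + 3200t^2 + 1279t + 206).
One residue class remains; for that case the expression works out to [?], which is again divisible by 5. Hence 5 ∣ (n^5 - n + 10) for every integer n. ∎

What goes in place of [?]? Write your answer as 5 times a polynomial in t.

5(625t^5 + 625t^4 + 250t^3 + 50t^2 + 4t + 2)

Only n ≡ 1 (mod 5) is unaccounted for. Put n = 5t+1:
(5t+1)^5 - (5t+1) + 10 expands to 3125t^5 + 3125t^4 + 1250t^3 + 250t^2 + 20t + 10,
and factoring out 5 leaves 5(625t^5 + 625t^4 + 250t^3 + 50t^2 + 4t + 2).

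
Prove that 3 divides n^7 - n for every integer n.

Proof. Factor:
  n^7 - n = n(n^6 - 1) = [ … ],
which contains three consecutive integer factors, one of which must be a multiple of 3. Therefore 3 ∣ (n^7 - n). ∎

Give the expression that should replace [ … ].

n^6 - 1 = (n^2 - 1)(n^4 + n^2 + 1), and n^2 - 1 = (n-1)(n+1).
So n(n^6 - 1) = (n - 1)n(n + 1)(n^4 + n^2 + 1).

(n - 1)n(n + 1)(n^4 + n^2 + 1)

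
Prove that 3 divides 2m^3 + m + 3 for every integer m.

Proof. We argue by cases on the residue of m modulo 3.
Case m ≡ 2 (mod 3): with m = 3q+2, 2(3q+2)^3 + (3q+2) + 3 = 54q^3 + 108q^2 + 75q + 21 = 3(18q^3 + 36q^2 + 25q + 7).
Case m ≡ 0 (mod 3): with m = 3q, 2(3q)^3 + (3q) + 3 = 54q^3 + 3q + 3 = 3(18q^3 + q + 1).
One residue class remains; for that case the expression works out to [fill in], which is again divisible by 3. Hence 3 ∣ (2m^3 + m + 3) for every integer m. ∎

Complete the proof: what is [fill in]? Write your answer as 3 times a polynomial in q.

3(18q^3 + 18q^2 + 7q + 2)

Only m ≡ 1 (mod 3) is unaccounted for. Put m = 3q+1:
2(3q+1)^3 + (3q+1) + 3 expands to 54q^3 + 54q^2 + 21q + 6,
and factoring out 3 leaves 3(18q^3 + 18q^2 + 7q + 2).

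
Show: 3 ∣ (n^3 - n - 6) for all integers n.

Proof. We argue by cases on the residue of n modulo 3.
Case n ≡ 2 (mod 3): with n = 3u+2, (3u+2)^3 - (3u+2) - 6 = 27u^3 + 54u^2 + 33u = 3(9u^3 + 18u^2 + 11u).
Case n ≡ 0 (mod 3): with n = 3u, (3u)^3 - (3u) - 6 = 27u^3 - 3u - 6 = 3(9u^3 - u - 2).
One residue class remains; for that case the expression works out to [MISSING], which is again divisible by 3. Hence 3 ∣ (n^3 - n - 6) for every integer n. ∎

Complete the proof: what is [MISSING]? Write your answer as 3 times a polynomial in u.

The residues treated are {2, 0}, so the missing case is n ≡ 1 (mod 3); write n = 3u+1.
Then (3u+1)^3 - (3u+1) - 6 = 27u^3 + 27u^2 + 6u - 6 = 3(9u^3 + 9u^2 + 2u - 2).

3(9u^3 + 9u^2 + 2u - 2)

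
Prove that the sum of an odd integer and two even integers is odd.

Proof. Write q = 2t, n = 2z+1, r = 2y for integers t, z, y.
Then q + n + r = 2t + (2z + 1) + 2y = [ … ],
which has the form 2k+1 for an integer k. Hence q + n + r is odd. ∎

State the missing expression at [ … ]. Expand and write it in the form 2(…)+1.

Expanding: 2t + (2z + 1) + 2y = 2t + 2y + 2z + 1.
Every term except the constant is even, so this is 2(t + y + z) + 1,
and t + y + z ∈ ℤ gives the required form.

2(t + y + z) + 1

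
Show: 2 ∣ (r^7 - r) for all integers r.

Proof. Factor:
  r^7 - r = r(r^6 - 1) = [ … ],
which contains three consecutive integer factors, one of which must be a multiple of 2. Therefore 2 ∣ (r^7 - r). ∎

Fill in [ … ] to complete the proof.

r^6 - 1 = (r^2 - 1)(r^4 + r^2 + 1), and r^2 - 1 = (r-1)(r+1).
So r(r^6 - 1) = (r - 1)r(r + 1)(r^4 + r^2 + 1).

(r - 1)r(r + 1)(r^4 + r^2 + 1)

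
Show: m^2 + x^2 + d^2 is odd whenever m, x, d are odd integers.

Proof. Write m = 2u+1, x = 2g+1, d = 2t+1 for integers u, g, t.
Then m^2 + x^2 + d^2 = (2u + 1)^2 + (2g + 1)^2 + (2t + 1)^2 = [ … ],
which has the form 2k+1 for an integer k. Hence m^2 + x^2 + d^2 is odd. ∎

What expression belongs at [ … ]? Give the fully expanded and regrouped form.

2(2g^2 + 2g + 2t^2 + 2t + 2u^2 + 2u + 1) + 1

(2u + 1)^2 + (2g + 1)^2 + (2t + 1)^2 = 4g^2 + 4g + 4t^2 + 4t + 4u^2 + 4u + 3
= 2(2g^2 + 2g + 2t^2 + 2t + 2u^2 + 2u + 1) + 1.
Since 2g^2 + 2g + 2t^2 + 2t + 2u^2 + 2u + 1 is an integer, the sum of squares is of the form 2k+1 for an integer k.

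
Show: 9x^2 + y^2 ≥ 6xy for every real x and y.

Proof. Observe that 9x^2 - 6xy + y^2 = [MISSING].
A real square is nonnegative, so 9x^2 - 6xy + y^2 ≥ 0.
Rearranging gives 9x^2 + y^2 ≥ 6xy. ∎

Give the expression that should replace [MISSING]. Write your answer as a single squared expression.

(3x - y)^2

The leading and trailing coefficients are 3^2 and 1^2, and 6 = 2·3·1, so the trinomial is (3x - y)^2.
Hence 9x^2 - 6xy + y^2 ≥ 0.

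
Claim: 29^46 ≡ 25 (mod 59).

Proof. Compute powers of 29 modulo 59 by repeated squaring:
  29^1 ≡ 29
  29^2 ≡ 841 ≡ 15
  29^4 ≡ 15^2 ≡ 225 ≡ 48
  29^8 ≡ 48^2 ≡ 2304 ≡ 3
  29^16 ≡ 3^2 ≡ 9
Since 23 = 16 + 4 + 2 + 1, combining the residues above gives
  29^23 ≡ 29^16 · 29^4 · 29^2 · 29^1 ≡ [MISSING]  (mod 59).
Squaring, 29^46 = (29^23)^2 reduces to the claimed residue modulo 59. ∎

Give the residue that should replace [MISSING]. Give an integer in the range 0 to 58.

Multiply the listed residues: 9 · 48 · 15 · 29 = 432 → 6480 → 187920.
Reducing modulo 59: 187920 = 3185·59 + 5, so 29^23 ≡ 5.

5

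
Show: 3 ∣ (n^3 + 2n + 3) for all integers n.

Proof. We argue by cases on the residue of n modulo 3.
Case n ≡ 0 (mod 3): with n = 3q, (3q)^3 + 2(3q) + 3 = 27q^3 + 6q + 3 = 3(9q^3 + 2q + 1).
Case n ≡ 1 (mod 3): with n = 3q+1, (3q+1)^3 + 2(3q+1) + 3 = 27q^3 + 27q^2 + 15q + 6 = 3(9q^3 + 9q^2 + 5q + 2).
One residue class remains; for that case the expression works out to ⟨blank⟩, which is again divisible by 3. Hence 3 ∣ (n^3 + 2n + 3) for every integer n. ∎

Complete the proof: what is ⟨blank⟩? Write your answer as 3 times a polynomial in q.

The residues treated are {0, 1}, so the missing case is n ≡ 2 (mod 3); write n = 3q+2.
Then (3q+2)^3 + 2(3q+2) + 3 = 27q^3 + 54q^2 + 42q + 15 = 3(9q^3 + 18q^2 + 14q + 5).

3(9q^3 + 18q^2 + 14q + 5)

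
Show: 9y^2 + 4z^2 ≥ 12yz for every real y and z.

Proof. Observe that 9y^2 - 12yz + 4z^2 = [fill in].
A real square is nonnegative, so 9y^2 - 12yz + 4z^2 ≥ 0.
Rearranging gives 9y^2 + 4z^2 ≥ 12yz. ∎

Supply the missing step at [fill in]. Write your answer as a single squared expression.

9y^2 - 12yz + 4z^2 is a perfect-square trinomial: the outer terms are (3y)^2 and (2z)^2, and the cross term is -2·3y·2z.
So 9y^2 - 12yz + 4z^2 = (3y - 2z)^2 ≥ 0.

(3y - 2z)^2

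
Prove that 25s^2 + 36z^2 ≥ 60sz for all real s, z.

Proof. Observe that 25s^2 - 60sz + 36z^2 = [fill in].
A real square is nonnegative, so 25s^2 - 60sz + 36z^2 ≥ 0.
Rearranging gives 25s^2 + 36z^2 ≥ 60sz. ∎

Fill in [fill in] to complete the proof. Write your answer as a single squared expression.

(5s - 6z)^2

25s^2 - 60sz + 36z^2 is a perfect-square trinomial: the outer terms are (5s)^2 and (6z)^2, and the cross term is -2·5s·6z.
So 25s^2 - 60sz + 36z^2 = (5s - 6z)^2 ≥ 0.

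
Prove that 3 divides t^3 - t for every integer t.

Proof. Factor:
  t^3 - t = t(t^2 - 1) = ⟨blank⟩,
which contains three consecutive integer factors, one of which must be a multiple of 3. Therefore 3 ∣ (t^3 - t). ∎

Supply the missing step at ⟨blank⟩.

t(t^2 - 1) = t(t - 1)(t + 1) = (t - 1)t(t + 1).
These three factors are consecutive integers, so their product is divisible by 3.

(t - 1)t(t + 1)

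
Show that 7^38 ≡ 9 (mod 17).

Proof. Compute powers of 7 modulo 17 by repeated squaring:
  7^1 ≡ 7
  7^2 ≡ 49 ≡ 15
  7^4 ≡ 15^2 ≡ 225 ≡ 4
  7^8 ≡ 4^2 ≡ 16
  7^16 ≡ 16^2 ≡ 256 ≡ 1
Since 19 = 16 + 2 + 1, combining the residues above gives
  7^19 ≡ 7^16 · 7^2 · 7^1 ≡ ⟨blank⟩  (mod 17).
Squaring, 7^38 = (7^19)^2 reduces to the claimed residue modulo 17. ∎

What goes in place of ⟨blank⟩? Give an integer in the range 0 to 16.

7^16 · 7^2 · 7^1 ≡ 1 · 15 · 7 = 105.
105 mod 17 = 3, so 7^19 ≡ 3 (mod 17).

3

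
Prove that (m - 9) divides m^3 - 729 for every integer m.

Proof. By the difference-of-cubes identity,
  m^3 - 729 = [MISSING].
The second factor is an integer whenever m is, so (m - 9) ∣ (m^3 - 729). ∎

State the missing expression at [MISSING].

(m - 9)(m^2 + 9m + 81)

Polynomial division of m^3 - 729 by m - 9 leaves remainder 0 and quotient m^2 + 9m + 81.
Hence m^3 - 729 = (m - 9)(m^2 + 9m + 81).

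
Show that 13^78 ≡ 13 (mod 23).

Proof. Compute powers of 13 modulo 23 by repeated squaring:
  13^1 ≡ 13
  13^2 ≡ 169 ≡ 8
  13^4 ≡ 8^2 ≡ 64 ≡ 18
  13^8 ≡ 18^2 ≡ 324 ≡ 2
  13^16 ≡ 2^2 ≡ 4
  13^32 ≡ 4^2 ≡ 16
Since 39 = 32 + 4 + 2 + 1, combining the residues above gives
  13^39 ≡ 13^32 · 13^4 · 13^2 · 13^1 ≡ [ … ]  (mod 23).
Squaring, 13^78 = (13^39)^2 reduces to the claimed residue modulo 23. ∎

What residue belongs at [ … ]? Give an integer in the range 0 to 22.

6

Multiply the listed residues: 16 · 18 · 8 · 13 = 288 → 2304 → 29952.
Reducing modulo 23: 29952 = 1302·23 + 6, so 13^39 ≡ 6.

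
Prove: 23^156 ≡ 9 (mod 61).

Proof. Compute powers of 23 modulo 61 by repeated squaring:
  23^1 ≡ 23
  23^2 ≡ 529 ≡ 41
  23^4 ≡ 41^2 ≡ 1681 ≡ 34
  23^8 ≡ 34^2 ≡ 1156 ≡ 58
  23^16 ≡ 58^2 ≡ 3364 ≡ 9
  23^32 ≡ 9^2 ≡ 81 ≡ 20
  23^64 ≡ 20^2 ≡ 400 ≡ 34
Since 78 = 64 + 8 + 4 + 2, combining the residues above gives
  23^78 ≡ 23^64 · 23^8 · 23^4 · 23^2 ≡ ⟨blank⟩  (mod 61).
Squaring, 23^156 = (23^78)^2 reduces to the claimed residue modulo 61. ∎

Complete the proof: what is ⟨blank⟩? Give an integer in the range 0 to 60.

3

23^64 · 23^8 · 23^4 · 23^2 ≡ 34 · 58 · 34 · 41 = 2748968.
2748968 mod 61 = 3, so 23^78 ≡ 3 (mod 61).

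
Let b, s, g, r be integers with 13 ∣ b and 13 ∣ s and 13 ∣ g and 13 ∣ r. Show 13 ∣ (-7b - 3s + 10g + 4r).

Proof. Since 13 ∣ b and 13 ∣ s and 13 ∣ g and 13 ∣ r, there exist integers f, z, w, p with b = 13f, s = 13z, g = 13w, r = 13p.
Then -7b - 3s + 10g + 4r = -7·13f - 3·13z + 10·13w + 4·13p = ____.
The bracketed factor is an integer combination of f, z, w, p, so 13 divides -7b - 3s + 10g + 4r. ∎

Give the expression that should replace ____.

Pull the common 13 out of every term: -7·13f - 3·13z + 10·13w + 4·13p = 13(-7f + 4p + 10w - 3z).
-7f + 4p + 10w - 3z is an integer, which exhibits the divisibility.

13(-7f + 4p + 10w - 3z)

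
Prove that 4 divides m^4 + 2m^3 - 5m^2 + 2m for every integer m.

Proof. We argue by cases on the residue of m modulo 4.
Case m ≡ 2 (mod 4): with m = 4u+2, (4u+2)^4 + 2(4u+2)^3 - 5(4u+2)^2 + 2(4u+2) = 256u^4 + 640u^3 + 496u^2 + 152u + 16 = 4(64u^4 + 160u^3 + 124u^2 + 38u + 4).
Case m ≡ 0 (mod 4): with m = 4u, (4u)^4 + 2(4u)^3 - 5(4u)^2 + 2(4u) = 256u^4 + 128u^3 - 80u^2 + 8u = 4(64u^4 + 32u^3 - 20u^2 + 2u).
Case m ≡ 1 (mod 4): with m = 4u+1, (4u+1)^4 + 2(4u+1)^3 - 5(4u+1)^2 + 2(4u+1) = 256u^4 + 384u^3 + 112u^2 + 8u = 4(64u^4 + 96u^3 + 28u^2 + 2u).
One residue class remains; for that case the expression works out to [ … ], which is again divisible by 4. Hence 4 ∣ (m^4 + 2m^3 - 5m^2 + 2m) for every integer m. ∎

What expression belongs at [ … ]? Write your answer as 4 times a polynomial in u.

4(64u^4 + 224u^3 + 268u^2 + 134u + 24)

The residues treated are {2, 0, 1}, so the missing case is m ≡ 3 (mod 4); write m = 4u+3.
Then (4u+3)^4 + 2(4u+3)^3 - 5(4u+3)^2 + 2(4u+3) = 256u^4 + 896u^3 + 1072u^2 + 536u + 96 = 4(64u^4 + 224u^3 + 268u^2 + 134u + 24).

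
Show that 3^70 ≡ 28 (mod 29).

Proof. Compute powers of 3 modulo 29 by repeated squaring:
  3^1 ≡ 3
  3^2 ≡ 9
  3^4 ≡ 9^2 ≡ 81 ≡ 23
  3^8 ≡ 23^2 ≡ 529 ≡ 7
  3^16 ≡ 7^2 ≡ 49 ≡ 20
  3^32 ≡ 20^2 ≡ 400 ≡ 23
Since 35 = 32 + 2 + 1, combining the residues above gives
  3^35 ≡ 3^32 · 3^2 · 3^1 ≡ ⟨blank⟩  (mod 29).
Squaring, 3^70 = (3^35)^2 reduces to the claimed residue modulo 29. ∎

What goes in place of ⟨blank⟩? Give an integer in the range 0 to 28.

12

Multiply the listed residues: 23 · 9 · 3 = 207 → 621.
Reducing modulo 29: 621 = 21·29 + 12, so 3^35 ≡ 12.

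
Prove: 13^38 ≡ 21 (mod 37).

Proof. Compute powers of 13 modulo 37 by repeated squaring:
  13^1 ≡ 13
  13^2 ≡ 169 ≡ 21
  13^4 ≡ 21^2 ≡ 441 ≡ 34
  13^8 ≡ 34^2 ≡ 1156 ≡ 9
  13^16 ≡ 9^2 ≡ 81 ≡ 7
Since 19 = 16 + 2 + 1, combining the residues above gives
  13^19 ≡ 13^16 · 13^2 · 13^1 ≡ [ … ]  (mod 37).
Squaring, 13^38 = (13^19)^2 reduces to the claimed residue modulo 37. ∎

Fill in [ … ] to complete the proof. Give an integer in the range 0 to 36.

Multiply the listed residues: 7 · 21 · 13 = 147 → 1911.
Reducing modulo 37: 1911 = 51·37 + 24, so 13^19 ≡ 24.

24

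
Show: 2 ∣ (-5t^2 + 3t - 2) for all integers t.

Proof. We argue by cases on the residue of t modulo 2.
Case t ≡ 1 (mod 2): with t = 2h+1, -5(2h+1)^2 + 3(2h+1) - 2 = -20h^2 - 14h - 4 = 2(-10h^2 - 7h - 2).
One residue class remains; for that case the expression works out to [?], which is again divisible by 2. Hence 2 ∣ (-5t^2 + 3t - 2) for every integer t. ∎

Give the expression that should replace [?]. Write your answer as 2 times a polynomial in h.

The residues treated are {1}, so the missing case is t ≡ 0 (mod 2); write t = 2h.
Then -5(2h)^2 + 3(2h) - 2 = -20h^2 + 6h - 2 = 2(-10h^2 + 3h - 1).

2(-10h^2 + 3h - 1)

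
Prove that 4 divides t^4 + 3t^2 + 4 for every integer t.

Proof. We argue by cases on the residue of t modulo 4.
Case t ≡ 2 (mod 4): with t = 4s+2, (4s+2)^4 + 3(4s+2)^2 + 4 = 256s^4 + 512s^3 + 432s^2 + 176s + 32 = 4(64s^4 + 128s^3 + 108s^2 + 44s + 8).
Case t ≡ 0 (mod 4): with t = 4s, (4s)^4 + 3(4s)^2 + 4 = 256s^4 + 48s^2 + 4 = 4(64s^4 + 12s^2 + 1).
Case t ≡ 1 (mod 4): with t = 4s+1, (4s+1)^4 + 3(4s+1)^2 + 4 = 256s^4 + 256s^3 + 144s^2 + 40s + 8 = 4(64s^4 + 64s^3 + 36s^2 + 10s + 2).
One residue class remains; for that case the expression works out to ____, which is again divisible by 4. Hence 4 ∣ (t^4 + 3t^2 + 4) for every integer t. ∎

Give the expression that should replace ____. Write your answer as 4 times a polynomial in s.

Only t ≡ 3 (mod 4) is unaccounted for. Put t = 4s+3:
(4s+3)^4 + 3(4s+3)^2 + 4 expands to 256s^4 + 768s^3 + 912s^2 + 504s + 112,
and factoring out 4 leaves 4(64s^4 + 192s^3 + 228s^2 + 126s + 28).

4(64s^4 + 192s^3 + 228s^2 + 126s + 28)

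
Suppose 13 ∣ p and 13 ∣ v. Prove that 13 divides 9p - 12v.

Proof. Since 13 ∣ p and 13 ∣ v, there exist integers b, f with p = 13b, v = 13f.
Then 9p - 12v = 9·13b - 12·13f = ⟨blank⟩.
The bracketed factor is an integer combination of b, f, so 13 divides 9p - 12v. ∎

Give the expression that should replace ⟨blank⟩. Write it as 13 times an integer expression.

13(9b - 12f)

Each term has a factor of 13: 9·13b - 12·13f = 13·(9b - 12f).
Since 9b - 12f is an integer, 13 ∣ (9p - 12v).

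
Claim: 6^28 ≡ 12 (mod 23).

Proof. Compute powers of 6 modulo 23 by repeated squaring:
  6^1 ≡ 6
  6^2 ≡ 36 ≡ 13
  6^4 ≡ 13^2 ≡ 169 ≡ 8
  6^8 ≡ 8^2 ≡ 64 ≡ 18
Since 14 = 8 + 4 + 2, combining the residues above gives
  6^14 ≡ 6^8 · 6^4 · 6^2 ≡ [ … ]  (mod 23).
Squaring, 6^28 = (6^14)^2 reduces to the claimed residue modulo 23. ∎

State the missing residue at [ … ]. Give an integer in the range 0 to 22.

9

Multiply the listed residues: 18 · 8 · 13 = 144 → 1872.
Reducing modulo 23: 1872 = 81·23 + 9, so 6^14 ≡ 9.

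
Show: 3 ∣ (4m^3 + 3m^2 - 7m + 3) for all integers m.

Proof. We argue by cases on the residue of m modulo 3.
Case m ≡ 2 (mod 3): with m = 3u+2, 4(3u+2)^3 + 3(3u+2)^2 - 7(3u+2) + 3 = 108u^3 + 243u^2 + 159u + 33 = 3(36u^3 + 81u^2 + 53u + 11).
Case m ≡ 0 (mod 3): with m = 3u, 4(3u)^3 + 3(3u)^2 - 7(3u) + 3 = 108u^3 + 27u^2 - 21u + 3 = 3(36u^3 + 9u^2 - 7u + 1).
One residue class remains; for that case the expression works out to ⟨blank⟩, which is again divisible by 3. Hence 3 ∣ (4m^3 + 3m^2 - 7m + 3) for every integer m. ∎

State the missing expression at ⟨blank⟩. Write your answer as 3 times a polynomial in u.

The residues treated are {2, 0}, so the missing case is m ≡ 1 (mod 3); write m = 3u+1.
Then 4(3u+1)^3 + 3(3u+1)^2 - 7(3u+1) + 3 = 108u^3 + 135u^2 + 33u + 3 = 3(36u^3 + 45u^2 + 11u + 1).

3(36u^3 + 45u^2 + 11u + 1)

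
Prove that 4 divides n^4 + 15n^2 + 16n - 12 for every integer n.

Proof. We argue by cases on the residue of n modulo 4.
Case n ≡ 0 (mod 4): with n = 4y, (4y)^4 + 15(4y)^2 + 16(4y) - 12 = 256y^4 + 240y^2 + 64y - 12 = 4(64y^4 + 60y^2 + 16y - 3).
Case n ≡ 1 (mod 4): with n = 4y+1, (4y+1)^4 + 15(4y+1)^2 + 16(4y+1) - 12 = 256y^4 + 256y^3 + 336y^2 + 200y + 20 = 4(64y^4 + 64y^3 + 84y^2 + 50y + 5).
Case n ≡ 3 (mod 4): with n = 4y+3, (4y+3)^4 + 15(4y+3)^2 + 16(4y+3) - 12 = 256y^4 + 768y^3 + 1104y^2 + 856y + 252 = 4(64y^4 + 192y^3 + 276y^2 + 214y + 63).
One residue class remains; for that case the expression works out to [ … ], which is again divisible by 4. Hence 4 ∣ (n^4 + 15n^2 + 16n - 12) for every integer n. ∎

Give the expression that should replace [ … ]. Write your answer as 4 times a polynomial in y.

The residues treated are {0, 1, 3}, so the missing case is n ≡ 2 (mod 4); write n = 4y+2.
Then (4y+2)^4 + 15(4y+2)^2 + 16(4y+2) - 12 = 256y^4 + 512y^3 + 624y^2 + 432y + 96 = 4(64y^4 + 128y^3 + 156y^2 + 108y + 24).

4(64y^4 + 128y^3 + 156y^2 + 108y + 24)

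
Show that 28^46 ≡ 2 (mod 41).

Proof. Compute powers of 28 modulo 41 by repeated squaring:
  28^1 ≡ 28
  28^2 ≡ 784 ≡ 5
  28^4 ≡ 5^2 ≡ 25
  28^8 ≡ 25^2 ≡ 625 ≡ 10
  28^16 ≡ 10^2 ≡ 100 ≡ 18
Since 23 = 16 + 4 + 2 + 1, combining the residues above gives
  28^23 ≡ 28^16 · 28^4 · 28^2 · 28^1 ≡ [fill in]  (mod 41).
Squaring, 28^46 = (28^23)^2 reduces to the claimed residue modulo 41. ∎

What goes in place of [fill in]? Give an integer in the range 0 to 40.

24

Multiply the listed residues: 18 · 25 · 5 · 28 = 450 → 2250 → 63000.
Reducing modulo 41: 63000 = 1536·41 + 24, so 28^23 ≡ 24.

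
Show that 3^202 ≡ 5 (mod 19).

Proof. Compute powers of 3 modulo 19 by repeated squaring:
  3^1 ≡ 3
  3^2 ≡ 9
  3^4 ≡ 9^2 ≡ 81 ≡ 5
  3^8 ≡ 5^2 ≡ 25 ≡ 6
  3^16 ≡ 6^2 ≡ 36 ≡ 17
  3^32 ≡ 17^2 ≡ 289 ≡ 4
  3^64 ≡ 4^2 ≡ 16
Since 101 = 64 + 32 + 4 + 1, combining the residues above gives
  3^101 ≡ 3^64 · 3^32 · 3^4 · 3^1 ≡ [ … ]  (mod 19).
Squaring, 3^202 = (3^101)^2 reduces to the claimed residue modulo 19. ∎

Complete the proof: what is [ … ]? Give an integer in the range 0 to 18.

3^64 · 3^32 · 3^4 · 3^1 ≡ 16 · 4 · 5 · 3 = 960.
960 mod 19 = 10, so 3^101 ≡ 10 (mod 19).

10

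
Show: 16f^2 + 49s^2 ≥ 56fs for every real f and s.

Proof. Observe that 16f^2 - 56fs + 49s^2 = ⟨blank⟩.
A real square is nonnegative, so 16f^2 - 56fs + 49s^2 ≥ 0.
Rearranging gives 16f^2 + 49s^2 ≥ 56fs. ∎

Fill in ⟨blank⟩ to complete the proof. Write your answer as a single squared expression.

The leading and trailing coefficients are 4^2 and 7^2, and 56 = 2·4·7, so the trinomial is (4f - 7s)^2.
Hence 16f^2 - 56fs + 49s^2 ≥ 0.

(4f - 7s)^2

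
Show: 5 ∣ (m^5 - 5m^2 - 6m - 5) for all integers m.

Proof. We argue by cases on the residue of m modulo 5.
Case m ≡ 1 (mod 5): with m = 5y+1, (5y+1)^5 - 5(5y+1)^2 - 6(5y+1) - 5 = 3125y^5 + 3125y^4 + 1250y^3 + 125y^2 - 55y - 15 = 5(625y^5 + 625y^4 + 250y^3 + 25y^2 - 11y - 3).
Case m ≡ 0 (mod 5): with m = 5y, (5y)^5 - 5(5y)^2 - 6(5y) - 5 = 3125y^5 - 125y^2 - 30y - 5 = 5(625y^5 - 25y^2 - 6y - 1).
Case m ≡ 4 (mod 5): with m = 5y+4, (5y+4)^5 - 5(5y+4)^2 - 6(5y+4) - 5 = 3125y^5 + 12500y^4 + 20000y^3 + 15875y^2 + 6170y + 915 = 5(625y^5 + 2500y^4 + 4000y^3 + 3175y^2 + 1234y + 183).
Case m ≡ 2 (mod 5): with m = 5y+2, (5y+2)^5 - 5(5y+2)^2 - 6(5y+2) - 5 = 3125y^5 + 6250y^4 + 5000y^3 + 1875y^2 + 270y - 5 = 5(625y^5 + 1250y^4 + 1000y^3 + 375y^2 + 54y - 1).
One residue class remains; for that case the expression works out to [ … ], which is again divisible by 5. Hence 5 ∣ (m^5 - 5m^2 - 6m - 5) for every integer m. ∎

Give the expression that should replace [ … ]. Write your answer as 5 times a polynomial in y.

Only m ≡ 3 (mod 5) is unaccounted for. Put m = 5y+3:
(5y+3)^5 - 5(5y+3)^2 - 6(5y+3) - 5 expands to 3125y^5 + 9375y^4 + 11250y^3 + 6625y^2 + 1845y + 175,
and factoring out 5 leaves 5(625y^5 + 1875y^4 + 2250y^3 + 1325y^2 + 369y + 35).

5(625y^5 + 1875y^4 + 2250y^3 + 1325y^2 + 369y + 35)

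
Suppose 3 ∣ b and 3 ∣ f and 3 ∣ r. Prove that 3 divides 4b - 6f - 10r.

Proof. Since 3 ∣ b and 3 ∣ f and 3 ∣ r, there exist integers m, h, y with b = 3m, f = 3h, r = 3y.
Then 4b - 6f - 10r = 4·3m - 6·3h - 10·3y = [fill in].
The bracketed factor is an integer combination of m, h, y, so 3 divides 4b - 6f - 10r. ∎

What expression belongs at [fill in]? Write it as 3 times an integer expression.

3(-6h + 4m - 10y)

Pull the common 3 out of every term: 4·3m - 6·3h - 10·3y = 3(-6h + 4m - 10y).
-6h + 4m - 10y is an integer, which exhibits the divisibility.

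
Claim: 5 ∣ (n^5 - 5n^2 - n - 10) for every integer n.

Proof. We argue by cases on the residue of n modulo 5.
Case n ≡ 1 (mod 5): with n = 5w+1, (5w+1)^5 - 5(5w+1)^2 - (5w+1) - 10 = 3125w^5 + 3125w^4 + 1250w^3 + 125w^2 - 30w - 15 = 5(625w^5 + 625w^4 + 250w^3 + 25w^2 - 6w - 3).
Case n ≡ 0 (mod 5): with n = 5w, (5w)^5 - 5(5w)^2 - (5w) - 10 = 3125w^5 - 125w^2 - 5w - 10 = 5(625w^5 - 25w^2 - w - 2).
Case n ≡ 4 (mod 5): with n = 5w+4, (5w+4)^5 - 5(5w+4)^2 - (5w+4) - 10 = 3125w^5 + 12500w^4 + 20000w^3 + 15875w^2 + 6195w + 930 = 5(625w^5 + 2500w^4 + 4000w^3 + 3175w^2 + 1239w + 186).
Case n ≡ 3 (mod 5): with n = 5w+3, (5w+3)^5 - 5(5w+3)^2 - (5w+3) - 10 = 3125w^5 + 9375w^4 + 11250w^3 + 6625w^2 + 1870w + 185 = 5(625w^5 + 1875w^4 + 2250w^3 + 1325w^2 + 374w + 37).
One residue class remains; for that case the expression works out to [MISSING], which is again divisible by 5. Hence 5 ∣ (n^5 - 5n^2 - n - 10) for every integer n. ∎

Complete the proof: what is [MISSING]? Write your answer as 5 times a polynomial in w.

Only n ≡ 2 (mod 5) is unaccounted for. Put n = 5w+2:
(5w+2)^5 - 5(5w+2)^2 - (5w+2) - 10 expands to 3125w^5 + 6250w^4 + 5000w^3 + 1875w^2 + 295w,
and factoring out 5 leaves 5(625w^5 + 1250w^4 + 1000w^3 + 375w^2 + 59w).

5(625w^5 + 1250w^4 + 1000w^3 + 375w^2 + 59w)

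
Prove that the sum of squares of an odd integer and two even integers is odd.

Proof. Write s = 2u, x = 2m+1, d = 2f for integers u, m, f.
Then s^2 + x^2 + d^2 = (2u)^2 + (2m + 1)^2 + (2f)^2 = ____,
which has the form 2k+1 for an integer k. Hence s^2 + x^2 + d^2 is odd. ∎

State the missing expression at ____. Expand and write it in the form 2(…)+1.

2(2f^2 + 2m^2 + 2m + 2u^2) + 1

Expanding: (2u)^2 + (2m + 1)^2 + (2f)^2 = 4f^2 + 4m^2 + 4m + 4u^2 + 1.
Every term except the constant is even, so this is 2(2f^2 + 2m^2 + 2m + 2u^2) + 1,
and 2f^2 + 2m^2 + 2m + 2u^2 ∈ ℤ gives the required form.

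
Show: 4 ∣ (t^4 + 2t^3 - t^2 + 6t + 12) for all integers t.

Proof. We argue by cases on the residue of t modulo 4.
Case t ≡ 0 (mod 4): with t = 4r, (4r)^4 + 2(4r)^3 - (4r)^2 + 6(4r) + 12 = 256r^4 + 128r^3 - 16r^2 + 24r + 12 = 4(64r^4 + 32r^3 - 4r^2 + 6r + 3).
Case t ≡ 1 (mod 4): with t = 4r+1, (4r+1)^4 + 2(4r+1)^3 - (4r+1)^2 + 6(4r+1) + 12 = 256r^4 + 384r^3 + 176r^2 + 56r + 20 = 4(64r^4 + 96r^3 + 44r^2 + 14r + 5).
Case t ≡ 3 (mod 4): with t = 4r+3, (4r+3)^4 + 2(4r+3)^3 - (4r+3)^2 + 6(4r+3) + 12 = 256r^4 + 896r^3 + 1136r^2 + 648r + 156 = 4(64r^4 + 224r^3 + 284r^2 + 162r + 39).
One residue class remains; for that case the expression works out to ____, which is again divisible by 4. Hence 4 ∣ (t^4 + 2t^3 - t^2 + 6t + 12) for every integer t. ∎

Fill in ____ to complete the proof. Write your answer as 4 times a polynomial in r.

4(64r^4 + 160r^3 + 140r^2 + 58r + 13)

Only t ≡ 2 (mod 4) is unaccounted for. Put t = 4r+2:
(4r+2)^4 + 2(4r+2)^3 - (4r+2)^2 + 6(4r+2) + 12 expands to 256r^4 + 640r^3 + 560r^2 + 232r + 52,
and factoring out 4 leaves 4(64r^4 + 160r^3 + 140r^2 + 58r + 13).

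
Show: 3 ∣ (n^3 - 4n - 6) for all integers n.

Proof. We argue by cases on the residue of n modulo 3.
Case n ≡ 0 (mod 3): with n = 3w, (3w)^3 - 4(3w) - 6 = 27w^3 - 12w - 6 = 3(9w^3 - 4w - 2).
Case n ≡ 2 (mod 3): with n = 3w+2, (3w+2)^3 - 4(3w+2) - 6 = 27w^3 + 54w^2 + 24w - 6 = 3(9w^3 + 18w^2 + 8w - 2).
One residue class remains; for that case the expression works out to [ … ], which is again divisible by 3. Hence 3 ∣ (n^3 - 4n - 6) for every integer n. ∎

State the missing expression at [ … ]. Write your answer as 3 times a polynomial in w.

The residues treated are {0, 2}, so the missing case is n ≡ 1 (mod 3); write n = 3w+1.
Then (3w+1)^3 - 4(3w+1) - 6 = 27w^3 + 27w^2 - 3w - 9 = 3(9w^3 + 9w^2 - w - 3).

3(9w^3 + 9w^2 - w - 3)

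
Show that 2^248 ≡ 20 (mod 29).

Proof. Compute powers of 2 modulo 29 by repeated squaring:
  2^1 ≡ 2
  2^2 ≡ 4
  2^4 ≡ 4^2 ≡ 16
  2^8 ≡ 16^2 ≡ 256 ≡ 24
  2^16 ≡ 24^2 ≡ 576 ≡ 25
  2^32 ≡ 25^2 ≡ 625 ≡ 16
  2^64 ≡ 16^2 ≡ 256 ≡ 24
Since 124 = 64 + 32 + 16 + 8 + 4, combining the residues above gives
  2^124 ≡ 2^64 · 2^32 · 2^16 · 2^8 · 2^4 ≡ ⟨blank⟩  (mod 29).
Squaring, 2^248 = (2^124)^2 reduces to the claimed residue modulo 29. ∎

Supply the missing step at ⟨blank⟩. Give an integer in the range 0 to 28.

2^64 · 2^32 · 2^16 · 2^8 · 2^4 ≡ 24 · 16 · 25 · 24 · 16 = 3686400.
3686400 mod 29 = 7, so 2^124 ≡ 7 (mod 29).

7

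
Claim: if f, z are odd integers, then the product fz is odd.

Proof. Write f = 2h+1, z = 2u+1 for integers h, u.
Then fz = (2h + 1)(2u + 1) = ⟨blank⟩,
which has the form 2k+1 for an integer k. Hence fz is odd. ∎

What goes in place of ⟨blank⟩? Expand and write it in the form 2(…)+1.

(2h + 1)(2u + 1) = 4hu + 2h + 2u + 1
= 2(2hu + h + u) + 1.
Since 2hu + h + u is an integer, the product is of the form 2k+1 for an integer k.

2(2hu + h + u) + 1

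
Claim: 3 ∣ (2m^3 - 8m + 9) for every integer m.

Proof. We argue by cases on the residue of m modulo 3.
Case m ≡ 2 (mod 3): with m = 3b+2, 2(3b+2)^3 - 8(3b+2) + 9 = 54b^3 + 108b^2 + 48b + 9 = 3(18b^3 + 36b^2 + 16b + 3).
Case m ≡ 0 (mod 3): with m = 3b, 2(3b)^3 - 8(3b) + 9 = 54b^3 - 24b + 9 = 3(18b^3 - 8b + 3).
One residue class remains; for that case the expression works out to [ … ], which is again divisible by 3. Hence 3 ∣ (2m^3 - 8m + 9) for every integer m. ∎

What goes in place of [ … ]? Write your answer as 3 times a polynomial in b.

The residues treated are {2, 0}, so the missing case is m ≡ 1 (mod 3); write m = 3b+1.
Then 2(3b+1)^3 - 8(3b+1) + 9 = 54b^3 + 54b^2 - 6b + 3 = 3(18b^3 + 18b^2 - 2b + 1).

3(18b^3 + 18b^2 - 2b + 1)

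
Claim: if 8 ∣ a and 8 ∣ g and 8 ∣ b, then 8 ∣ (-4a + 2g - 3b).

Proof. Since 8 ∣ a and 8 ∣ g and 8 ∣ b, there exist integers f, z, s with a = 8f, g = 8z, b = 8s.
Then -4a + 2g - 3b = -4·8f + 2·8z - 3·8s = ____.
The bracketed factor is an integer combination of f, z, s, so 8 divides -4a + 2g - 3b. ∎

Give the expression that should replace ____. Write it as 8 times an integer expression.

8(-4f - 3s + 2z)

Each term has a factor of 8: -4·8f + 2·8z - 3·8s = 8·(-4f - 3s + 2z).
Since -4f - 3s + 2z is an integer, 8 ∣ (-4a + 2g - 3b).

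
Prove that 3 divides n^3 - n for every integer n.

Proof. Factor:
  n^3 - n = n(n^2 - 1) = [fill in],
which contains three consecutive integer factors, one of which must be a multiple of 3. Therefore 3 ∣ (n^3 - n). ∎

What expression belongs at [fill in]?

n(n^2 - 1) = n(n - 1)(n + 1) = (n - 1)n(n + 1).
These three factors are consecutive integers, so their product is divisible by 3.

(n - 1)n(n + 1)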